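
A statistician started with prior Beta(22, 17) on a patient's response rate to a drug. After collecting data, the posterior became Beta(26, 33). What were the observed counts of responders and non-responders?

4 responders and 16 non-responders

Under Beta–binomial conjugacy the posterior parameters are (a+s, b+f).
Match parameters: s=26−22=4, f=33−17=16.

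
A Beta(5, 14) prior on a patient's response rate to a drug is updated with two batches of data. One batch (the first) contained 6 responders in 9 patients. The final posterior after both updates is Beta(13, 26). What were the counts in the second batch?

Because Beta–binomial updating is additive in the counts, the combined data contributed (α_post−α_prior, β_post−β_prior) successes and failures.
Total across both batches: 13−5=8 responders, 26−14=12 non-responders.
Subtract the first batch: 8−6=2 responders and 12−3=9 non-responders.

2 responders and 9 non-responders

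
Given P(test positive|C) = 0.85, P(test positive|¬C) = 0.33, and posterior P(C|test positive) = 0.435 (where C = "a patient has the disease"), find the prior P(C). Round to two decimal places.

Bayes' rule in odds form gives O(C|E) = O(C)·[P(E|C)/P(E|¬C)], hence O(C) = O(C|E)/LR.
Posterior odds = 0.435/(1−0.435) = 0.7699. LR = 0.85/0.33 = 2.5758.
Prior odds = 0.7699/2.5758 = 0.2989, so P(C) = 0.2989/(1+0.2989) ≈ 0.23.

P(C) = 0.23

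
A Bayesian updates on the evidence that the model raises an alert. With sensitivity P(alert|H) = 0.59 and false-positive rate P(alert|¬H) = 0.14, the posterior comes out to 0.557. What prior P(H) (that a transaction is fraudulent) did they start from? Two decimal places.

In odds form, posterior odds = prior odds × likelihood ratio, so prior odds = posterior odds ÷ LR.
Posterior odds = 0.557/(1−0.557) = 1.2573. LR = 0.59/0.14 = 4.2143.
Prior odds = 1.2573/4.2143 = 0.2983, so P(H) = 0.2983/(1+0.2983) ≈ 0.23.

P(H) = 0.23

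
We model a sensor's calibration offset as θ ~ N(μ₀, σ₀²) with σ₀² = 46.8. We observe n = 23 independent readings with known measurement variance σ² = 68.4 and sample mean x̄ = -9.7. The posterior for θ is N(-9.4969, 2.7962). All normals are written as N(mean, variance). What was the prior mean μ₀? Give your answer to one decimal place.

With known observation variance, the Normal–Normal posterior has precision τ_n = τ₀ + n/σ² and mean μ_n = (τ₀μ₀ + (n/σ²)x̄)/τ_n.
Here τ₀ = 1/46.8 = 0.021368 and τ_data = 23/68.4 = 0.336257, so τ_n = 0.357625.
Rearranging for μ₀: μ₀ = (μ_n·τ_n − τ_data·x̄)/τ₀ = (-9.4969·0.357625 − 0.336257·-9.7) / 0.021368 = -0.134636/0.021368 ≈ -6.3.

μ₀ = -6.3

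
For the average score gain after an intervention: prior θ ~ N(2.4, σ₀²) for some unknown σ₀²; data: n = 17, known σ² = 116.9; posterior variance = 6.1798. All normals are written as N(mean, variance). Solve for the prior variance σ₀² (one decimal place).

σ₀² = 61.0

Posterior precision equals prior precision plus data precision: 1/σ_n² = 1/σ₀² + n/σ².
So 1/σ₀² = 1/6.1798 − 17/116.9 = 0.161818 − 0.145423 = 0.016395.
Hence σ₀² = 1/0.016395 ≈ 61.0.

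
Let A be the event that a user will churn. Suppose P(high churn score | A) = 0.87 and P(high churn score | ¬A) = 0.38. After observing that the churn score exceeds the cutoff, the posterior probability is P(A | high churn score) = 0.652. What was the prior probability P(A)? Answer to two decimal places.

P(A) = 0.45

Bayes' rule in odds form gives O(A|E) = O(A)·[P(E|A)/P(E|¬A)], hence O(A) = O(A|E)/LR.
Posterior odds = 0.652/(1−0.652) = 1.8736. LR = 0.87/0.38 = 2.2895.
Prior odds = 1.8736/2.2895 = 0.8183, so P(A) = 0.8183/(1+0.8183) ≈ 0.45.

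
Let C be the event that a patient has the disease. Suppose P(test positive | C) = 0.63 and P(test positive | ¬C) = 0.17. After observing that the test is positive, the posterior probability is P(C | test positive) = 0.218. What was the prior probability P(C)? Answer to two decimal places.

Bayes' rule in odds form gives O(C|E) = O(C)·[P(E|C)/P(E|¬C)], hence O(C) = O(C|E)/LR.
Posterior odds = 0.218/(1−0.218) = 0.2788. LR = 0.63/0.17 = 3.7059.
Prior odds = 0.2788/3.7059 = 0.0752, so P(C) = 0.0752/(1+0.0752) ≈ 0.07.

P(C) = 0.07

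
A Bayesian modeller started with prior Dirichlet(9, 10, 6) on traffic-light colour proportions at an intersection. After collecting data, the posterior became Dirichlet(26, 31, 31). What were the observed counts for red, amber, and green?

counts (17, 21, 25)

For a Dirichlet(α) prior with multinomial counts c, the posterior is Dirichlet(α + c) componentwise.
Counts are posterior − prior componentwise: 26−9=17, 31−10=21, 31−6=25.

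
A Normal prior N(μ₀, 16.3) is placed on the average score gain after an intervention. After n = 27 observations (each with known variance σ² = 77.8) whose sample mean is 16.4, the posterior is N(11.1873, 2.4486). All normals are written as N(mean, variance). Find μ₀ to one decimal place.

With known observation variance, the Normal–Normal posterior has precision τ_n = τ₀ + n/σ² and mean μ_n = (τ₀μ₀ + (n/σ²)x̄)/τ_n.
Here τ₀ = 1/16.3 = 0.061350 and τ_data = 27/77.8 = 0.347044, so τ_n = 0.408394.
Rearranging for μ₀: μ₀ = (μ_n·τ_n − τ_data·x̄)/τ₀ = (11.1873·0.408394 − 0.347044·16.4) / 0.061350 = -1.122695/0.061350 ≈ -18.3.

μ₀ = -18.3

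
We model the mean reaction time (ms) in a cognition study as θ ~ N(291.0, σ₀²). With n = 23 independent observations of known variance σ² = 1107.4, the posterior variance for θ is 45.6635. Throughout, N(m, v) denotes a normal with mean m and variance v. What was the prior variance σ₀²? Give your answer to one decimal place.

σ₀² = 885.0

For the Normal–Normal model with known σ², precisions add: τ_n = τ₀ + n/σ².
So 1/σ₀² = 1/45.6635 − 23/1107.4 = 0.021899 − 0.020769 = 0.001130.
Hence σ₀² = 1/0.001130 ≈ 885.0.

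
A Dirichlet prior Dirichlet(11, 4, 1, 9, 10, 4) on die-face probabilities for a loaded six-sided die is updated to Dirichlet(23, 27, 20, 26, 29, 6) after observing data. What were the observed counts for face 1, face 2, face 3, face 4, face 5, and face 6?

For a Dirichlet(α) prior with multinomial counts c, the posterior is Dirichlet(α + c) componentwise.
Counts are posterior − prior componentwise: 23−11=12, 27−4=23, 20−1=19, 26−9=17, 29−10=19, 6−4=2.

counts (12, 23, 19, 17, 19, 2)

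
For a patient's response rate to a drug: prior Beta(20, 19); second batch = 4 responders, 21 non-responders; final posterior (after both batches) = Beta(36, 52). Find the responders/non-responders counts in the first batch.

Because Beta–binomial updating is additive in the counts, the combined data contributed (α_post−α_prior, β_post−β_prior) successes and failures.
Total across both batches: 36−20=16 responders, 52−19=33 non-responders.
Subtract the second batch: 16−4=12 responders and 33−21=12 non-responders.

12 responders and 12 non-responders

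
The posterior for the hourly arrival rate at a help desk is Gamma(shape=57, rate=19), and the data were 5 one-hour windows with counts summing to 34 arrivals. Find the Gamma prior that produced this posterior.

Gamma–Poisson conjugacy: posterior shape = α + Σxᵢ, posterior rate = β + n.
So α = 57 − 34 = 23 and β = 19 − 5 = 14.

Gamma(shape=23, rate=14)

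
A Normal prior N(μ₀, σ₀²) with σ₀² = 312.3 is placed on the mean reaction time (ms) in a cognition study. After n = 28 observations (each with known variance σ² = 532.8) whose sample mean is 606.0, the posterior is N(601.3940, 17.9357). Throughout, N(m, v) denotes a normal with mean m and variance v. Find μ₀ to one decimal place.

With known observation variance, the Normal–Normal posterior has precision τ_n = τ₀ + n/σ² and mean μ_n = (τ₀μ₀ + (n/σ²)x̄)/τ_n.
Here τ₀ = 1/312.3 = 0.003202 and τ_data = 28/532.8 = 0.052553, so τ_n = 0.055755.
Rearranging for μ₀: μ₀ = (μ_n·τ_n − τ_data·x̄)/τ₀ = (601.3940·0.055755 − 0.052553·606.0) / 0.003202 = 1.683604/0.003202 ≈ 525.8.

μ₀ = 525.8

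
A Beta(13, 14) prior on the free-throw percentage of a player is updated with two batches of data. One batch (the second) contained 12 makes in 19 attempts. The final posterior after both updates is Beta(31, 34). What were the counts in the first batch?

6 makes and 13 misses

Sequential conjugate updates are equivalent to a single update on the pooled data, so total successes = posterior α − prior α and total failures = posterior β − prior β.
Total across both batches: 31−13=18 makes, 34−14=20 misses.
Subtract the second batch: 18−12=6 makes and 20−7=13 misses.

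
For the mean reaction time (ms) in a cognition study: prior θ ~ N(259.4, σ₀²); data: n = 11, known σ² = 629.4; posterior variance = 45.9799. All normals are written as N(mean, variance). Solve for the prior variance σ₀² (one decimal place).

σ₀² = 234.1

For the Normal–Normal model with known σ², precisions add: τ_n = τ₀ + n/σ².
So 1/σ₀² = 1/45.9799 − 11/629.4 = 0.021749 − 0.017477 = 0.004272.
Hence σ₀² = 1/0.004272 ≈ 234.1.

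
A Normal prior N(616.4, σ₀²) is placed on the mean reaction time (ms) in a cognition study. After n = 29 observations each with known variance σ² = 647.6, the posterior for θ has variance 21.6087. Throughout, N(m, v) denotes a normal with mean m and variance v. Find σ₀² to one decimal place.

Posterior precision equals prior precision plus data precision: 1/σ_n² = 1/σ₀² + n/σ².
So 1/σ₀² = 1/21.6087 − 29/647.6 = 0.046278 − 0.044781 = 0.001497.
Hence σ₀² = 1/0.001497 ≈ 668.0.

σ₀² = 668.0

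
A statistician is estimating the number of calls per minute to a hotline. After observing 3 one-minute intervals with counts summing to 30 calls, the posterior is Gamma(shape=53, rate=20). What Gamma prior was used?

Gamma(shape=23, rate=17)

A Gamma(α, β) prior (rate parametrization) on a Poisson rate with n observations summing to S gives posterior Gamma(α+S, β+n).
So α = 53 − 30 = 23 and β = 20 − 3 = 17.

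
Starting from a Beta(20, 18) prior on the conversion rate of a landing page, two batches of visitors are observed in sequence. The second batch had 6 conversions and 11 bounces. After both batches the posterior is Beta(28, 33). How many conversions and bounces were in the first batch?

Sequential conjugate updates are equivalent to a single update on the pooled data, so total successes = posterior α − prior α and total failures = posterior β − prior β.
Total across both batches: 28−20=8 conversions, 33−18=15 bounces.
Subtract the second batch: 8−6=2 conversions and 15−11=4 bounces.

2 conversions and 4 bounces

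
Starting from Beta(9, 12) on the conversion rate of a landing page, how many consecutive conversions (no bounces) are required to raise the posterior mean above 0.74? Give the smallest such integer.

After k conversions and 0 bounces the posterior is Beta(9+k, 12), with mean (9+k)/(9+12+k).
Set (9+k)/(21+k) > 0.74 and solve: k > (0.74·21 − 9)/(1 − 0.74) = 25.154.
The smallest integer exceeding 25.154 is 26.

k = 26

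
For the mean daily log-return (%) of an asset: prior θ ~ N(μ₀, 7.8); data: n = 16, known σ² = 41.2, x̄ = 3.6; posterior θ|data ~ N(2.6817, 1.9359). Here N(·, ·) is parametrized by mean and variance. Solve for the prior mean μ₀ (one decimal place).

μ₀ = -0.1

The posterior mean is a precision-weighted average: μ_n = (τ₀μ₀ + τ_data·x̄)/(τ₀+τ_data), with τ₀=1/σ₀² and τ_data=n/σ².
Here τ₀ = 1/7.8 = 0.128205 and τ_data = 16/41.2 = 0.388350, so τ_n = 0.516555.
Rearranging for μ₀: μ₀ = (μ_n·τ_n − τ_data·x̄)/τ₀ = (2.6817·0.516555 − 0.388350·3.6) / 0.128205 = -0.012814/0.128205 ≈ -0.1.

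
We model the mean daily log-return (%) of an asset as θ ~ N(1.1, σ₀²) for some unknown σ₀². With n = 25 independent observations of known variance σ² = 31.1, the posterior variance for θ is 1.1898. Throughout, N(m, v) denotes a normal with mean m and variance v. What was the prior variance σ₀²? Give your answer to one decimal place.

For the Normal–Normal model with known σ², precisions add: τ_n = τ₀ + n/σ².
So 1/σ₀² = 1/1.1898 − 25/31.1 = 0.840477 − 0.803859 = 0.036618.
Hence σ₀² = 1/0.036618 ≈ 27.3.

σ₀² = 27.3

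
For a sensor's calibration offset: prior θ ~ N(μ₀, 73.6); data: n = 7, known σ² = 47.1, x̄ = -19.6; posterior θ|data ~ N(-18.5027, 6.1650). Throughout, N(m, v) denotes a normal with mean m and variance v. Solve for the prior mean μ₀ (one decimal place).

μ₀ = -6.5

With known observation variance, the Normal–Normal posterior has precision τ_n = τ₀ + n/σ² and mean μ_n = (τ₀μ₀ + (n/σ²)x̄)/τ_n.
Here τ₀ = 1/73.6 = 0.013587 and τ_data = 7/47.1 = 0.148620, so τ_n = 0.162207.
Rearranging for μ₀: μ₀ = (μ_n·τ_n − τ_data·x̄)/τ₀ = (-18.5027·0.162207 − 0.148620·-19.6) / 0.013587 = -0.088315/0.013587 ≈ -6.5.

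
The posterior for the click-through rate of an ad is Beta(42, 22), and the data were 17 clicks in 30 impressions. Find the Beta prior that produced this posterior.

Under Beta–binomial conjugacy the posterior parameters are (α+s, β+f).
So α = 42 − 17 = 25 and β = 22 − 13 = 9.

Beta(25, 9)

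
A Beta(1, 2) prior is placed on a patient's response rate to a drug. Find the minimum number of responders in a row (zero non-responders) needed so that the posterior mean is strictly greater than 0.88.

k = 14

After k responders and 0 non-responders the posterior is Beta(1+k, 2), with mean (1+k)/(1+2+k).
Set (1+k)/(3+k) > 0.88 and solve: k > (0.88·3 − 1)/(1 − 0.88) = 13.667.
The smallest integer exceeding 13.667 is 14, and checking k=14: (15)/(17) = 0.8824 > 0.88.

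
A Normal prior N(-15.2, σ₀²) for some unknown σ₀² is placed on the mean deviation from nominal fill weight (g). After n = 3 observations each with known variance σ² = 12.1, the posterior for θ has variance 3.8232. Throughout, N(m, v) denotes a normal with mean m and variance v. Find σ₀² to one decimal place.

For the Normal–Normal model with known σ², precisions add: τ_n = τ₀ + n/σ².
So 1/σ₀² = 1/3.8232 − 3/12.1 = 0.261561 − 0.247934 = 0.013627.
Hence σ₀² = 1/0.013627 ≈ 73.4.

σ₀² = 73.4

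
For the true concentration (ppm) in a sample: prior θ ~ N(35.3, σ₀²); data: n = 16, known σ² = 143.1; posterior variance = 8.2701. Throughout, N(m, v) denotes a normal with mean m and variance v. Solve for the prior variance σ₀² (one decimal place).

σ₀² = 109.8

For the Normal–Normal model with known σ², precisions add: τ_n = τ₀ + n/σ².
So 1/σ₀² = 1/8.2701 − 16/143.1 = 0.120918 − 0.111810 = 0.009108.
Hence σ₀² = 1/0.009108 ≈ 109.8.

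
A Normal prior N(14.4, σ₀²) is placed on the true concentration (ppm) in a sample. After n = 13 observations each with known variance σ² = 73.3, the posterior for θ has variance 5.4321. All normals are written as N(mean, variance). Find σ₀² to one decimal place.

σ₀² = 148.4

Posterior precision equals prior precision plus data precision: 1/σ_n² = 1/σ₀² + n/σ².
So 1/σ₀² = 1/5.4321 − 13/73.3 = 0.184091 − 0.177353 = 0.006738.
Hence σ₀² = 1/0.006738 ≈ 148.4.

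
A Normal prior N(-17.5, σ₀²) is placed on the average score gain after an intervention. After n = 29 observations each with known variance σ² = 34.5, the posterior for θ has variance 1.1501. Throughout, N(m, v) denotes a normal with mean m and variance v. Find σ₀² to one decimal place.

σ₀² = 34.6

For the Normal–Normal model with known σ², precisions add: τ_n = τ₀ + n/σ².
So 1/σ₀² = 1/1.1501 − 29/34.5 = 0.869490 − 0.840580 = 0.028910.
Hence σ₀² = 1/0.028910 ≈ 34.6.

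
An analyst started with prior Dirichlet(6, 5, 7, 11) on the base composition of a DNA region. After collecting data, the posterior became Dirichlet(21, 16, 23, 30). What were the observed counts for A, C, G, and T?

counts (15, 11, 16, 19)

For a Dirichlet(α) prior with multinomial counts c, the posterior is Dirichlet(α + c) componentwise.
Counts are posterior − prior componentwise: 21−6=15, 16−5=11, 23−7=16, 30−11=19.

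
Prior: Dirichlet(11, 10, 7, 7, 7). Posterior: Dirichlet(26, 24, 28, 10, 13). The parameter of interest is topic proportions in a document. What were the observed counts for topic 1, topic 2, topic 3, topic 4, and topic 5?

For a Dirichlet(α) prior with multinomial counts c, the posterior is Dirichlet(α + c) componentwise.
Counts are posterior − prior componentwise: 26−11=15, 24−10=14, 28−7=21, 10−7=3, 13−7=6.

counts (15, 14, 21, 3, 6)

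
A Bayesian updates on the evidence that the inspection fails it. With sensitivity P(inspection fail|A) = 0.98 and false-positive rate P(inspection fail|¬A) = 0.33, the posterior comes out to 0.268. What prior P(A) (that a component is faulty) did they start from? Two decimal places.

In odds form, posterior odds = prior odds × likelihood ratio, so prior odds = posterior odds ÷ LR.
Posterior odds = 0.268/(1−0.268) = 0.3661. LR = 0.98/0.33 = 2.9697.
Prior odds = 0.3661/2.9697 = 0.1233, so P(A) = 0.1233/(1+0.1233) ≈ 0.11.

P(A) = 0.11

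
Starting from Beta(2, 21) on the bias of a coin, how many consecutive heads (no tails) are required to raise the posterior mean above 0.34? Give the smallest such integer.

After k heads and 0 tails the posterior is Beta(2+k, 21), with mean (2+k)/(2+21+k).
Set (2+k)/(23+k) > 0.34 and solve: k > (0.34·23 − 2)/(1 − 0.34) = 8.818.
The smallest integer exceeding 8.818 is 9, and checking k=9: (11)/(32) = 0.3438 > 0.34.

k = 9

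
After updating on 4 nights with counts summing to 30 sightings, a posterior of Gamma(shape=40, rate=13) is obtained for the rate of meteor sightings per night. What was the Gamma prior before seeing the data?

Gamma(shape=10, rate=9)

Gamma–Poisson conjugacy: posterior shape = α + Σxᵢ, posterior rate = β + n.
So α = 40 − 30 = 10 and β = 13 − 4 = 9.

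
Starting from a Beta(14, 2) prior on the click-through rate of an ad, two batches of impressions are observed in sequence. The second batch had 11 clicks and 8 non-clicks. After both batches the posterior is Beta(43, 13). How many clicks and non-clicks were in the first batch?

Sequential conjugate updates are equivalent to a single update on the pooled data, so total successes = posterior α − prior α and total failures = posterior β − prior β.
Total across both batches: 43−14=29 clicks, 13−2=11 non-clicks.
Subtract the second batch: 29−11=18 clicks and 11−8=3 non-clicks.

18 clicks and 3 non-clicks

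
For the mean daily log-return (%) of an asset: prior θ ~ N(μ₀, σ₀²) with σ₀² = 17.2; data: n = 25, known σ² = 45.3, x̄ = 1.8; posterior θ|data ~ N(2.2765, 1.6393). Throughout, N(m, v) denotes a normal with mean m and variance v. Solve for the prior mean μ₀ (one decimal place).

The posterior mean is a precision-weighted average: μ_n = (τ₀μ₀ + τ_data·x̄)/(τ₀+τ_data), with τ₀=1/σ₀² and τ_data=n/σ².
Here τ₀ = 1/17.2 = 0.058140 and τ_data = 25/45.3 = 0.551876, so τ_n = 0.610016.
Rearranging for μ₀: μ₀ = (μ_n·τ_n − τ_data·x̄)/τ₀ = (2.2765·0.610016 − 0.551876·1.8) / 0.058140 = 0.395325/0.058140 ≈ 6.8.

μ₀ = 6.8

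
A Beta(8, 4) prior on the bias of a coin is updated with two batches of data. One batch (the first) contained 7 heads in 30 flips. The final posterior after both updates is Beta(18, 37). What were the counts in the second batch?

3 heads and 10 tails

Because Beta–binomial updating is additive in the counts, the combined data contributed (α_post−α_prior, β_post−β_prior) successes and failures.
Total across both batches: 18−8=10 heads, 37−4=33 tails.
Subtract the first batch: 10−7=3 heads and 33−23=10 tails.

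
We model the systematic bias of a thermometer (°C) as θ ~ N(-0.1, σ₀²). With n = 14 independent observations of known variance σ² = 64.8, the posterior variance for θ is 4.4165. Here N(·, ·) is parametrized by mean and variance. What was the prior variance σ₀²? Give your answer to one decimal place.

σ₀² = 96.4

For the Normal–Normal model with known σ², precisions add: τ_n = τ₀ + n/σ².
So 1/σ₀² = 1/4.4165 − 14/64.8 = 0.226424 − 0.216049 = 0.010375.
Hence σ₀² = 1/0.010375 ≈ 96.4.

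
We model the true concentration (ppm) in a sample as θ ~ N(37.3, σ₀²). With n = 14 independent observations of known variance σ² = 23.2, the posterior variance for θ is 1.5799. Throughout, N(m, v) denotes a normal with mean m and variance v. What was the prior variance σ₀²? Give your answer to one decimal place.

σ₀² = 33.9

For the Normal–Normal model with known σ², precisions add: τ_n = τ₀ + n/σ².
So 1/σ₀² = 1/1.5799 − 14/23.2 = 0.632951 − 0.603448 = 0.029503.
Hence σ₀² = 1/0.029503 ≈ 33.9.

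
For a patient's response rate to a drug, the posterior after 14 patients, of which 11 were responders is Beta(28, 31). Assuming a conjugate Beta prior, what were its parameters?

Beta is conjugate to the binomial likelihood: posterior = Beta(α+s, β+f).
Subtract the data counts: 28−11=17, 31−3=28.

Beta(17, 28)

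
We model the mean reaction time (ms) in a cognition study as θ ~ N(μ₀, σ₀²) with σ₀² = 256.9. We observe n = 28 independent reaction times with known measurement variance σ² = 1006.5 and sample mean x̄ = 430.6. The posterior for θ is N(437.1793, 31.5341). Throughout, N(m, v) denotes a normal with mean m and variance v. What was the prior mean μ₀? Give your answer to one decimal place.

The posterior mean is a precision-weighted average: μ_n = (τ₀μ₀ + τ_data·x̄)/(τ₀+τ_data), with τ₀=1/σ₀² and τ_data=n/σ².
Here τ₀ = 1/256.9 = 0.003893 and τ_data = 28/1006.5 = 0.027819, so τ_n = 0.031712.
Rearranging for μ₀: μ₀ = (μ_n·τ_n − τ_data·x̄)/τ₀ = (437.1793·0.031712 − 0.027819·430.6) / 0.003893 = 1.884969/0.003893 ≈ 484.2.

μ₀ = 484.2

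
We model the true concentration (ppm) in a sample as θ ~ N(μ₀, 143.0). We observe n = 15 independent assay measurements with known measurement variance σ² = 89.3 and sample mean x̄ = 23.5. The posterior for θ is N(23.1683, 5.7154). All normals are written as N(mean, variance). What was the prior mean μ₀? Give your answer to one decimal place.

The posterior mean is a precision-weighted average: μ_n = (τ₀μ₀ + τ_data·x̄)/(τ₀+τ_data), with τ₀=1/σ₀² and τ_data=n/σ².
Here τ₀ = 1/143.0 = 0.006993 and τ_data = 15/89.3 = 0.167973, so τ_n = 0.174966.
Rearranging for μ₀: μ₀ = (μ_n·τ_n − τ_data·x̄)/τ₀ = (23.1683·0.174966 − 0.167973·23.5) / 0.006993 = 0.106299/0.006993 ≈ 15.2.

μ₀ = 15.2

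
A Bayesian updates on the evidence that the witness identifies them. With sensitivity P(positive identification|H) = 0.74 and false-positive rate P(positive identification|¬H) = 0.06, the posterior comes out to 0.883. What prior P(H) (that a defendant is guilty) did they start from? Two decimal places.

Bayes' rule in odds form gives O(H|E) = O(H)·[P(E|H)/P(E|¬H)], hence O(H) = O(H|E)/LR.
Posterior odds = 0.883/(1−0.883) = 7.5470. LR = 0.74/0.06 = 12.3333.
Prior odds = 7.5470/12.3333 = 0.6119, so P(H) = 0.6119/(1+0.6119) ≈ 0.38.

P(H) = 0.38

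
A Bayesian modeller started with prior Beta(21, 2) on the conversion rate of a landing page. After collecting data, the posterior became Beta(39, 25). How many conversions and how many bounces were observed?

A Beta(α, β) prior with s successes and f failures in binomial data gives a Beta(α+s, β+f) posterior.
So s = 39 − 21 = 18 and f = 25 − 2 = 23.

18 conversions and 23 bounces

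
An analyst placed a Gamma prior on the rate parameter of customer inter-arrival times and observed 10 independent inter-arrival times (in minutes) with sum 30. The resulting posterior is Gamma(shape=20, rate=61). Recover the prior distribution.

For an exponential likelihood with a Gamma(α, β) prior on the rate, n observations with total T give posterior Gamma(α+n, β+T).
So α = 20 − 10 = 10 and β = 61 − 30 = 31.

Gamma(shape=10, rate=31)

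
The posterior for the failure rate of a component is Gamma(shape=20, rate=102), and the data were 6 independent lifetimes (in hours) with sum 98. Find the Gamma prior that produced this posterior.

For an exponential likelihood with a Gamma(α, β) prior on the rate, n observations with total T give posterior Gamma(α+n, β+T).
So α = 20 − 6 = 14 and β = 102 − 98 = 4.

Gamma(shape=14, rate=4)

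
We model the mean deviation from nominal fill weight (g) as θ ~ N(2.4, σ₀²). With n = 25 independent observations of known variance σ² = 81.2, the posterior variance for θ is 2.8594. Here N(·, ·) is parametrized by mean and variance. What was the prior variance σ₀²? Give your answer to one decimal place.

σ₀² = 23.9

Posterior precision equals prior precision plus data precision: 1/σ_n² = 1/σ₀² + n/σ².
So 1/σ₀² = 1/2.8594 − 25/81.2 = 0.349724 − 0.307882 = 0.041842.
Hence σ₀² = 1/0.041842 ≈ 23.9.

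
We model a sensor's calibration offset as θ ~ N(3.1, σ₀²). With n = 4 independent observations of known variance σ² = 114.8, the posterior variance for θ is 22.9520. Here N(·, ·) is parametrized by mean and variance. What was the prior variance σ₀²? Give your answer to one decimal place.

σ₀² = 114.6

For the Normal–Normal model with known σ², precisions add: τ_n = τ₀ + n/σ².
So 1/σ₀² = 1/22.9520 − 4/114.8 = 0.043569 − 0.034843 = 0.008726.
Hence σ₀² = 1/0.008726 ≈ 114.6.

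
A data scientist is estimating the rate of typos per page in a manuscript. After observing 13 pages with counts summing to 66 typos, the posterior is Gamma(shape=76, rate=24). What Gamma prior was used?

A Gamma(α, β) prior (rate parametrization) on a Poisson rate with n observations summing to S gives posterior Gamma(α+S, β+n).
So α = 76 − 66 = 10 and β = 24 − 13 = 11.

Gamma(shape=10, rate=11)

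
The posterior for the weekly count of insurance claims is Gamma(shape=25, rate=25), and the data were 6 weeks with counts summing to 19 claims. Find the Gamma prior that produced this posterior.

A Gamma(α, β) prior (rate parametrization) on a Poisson rate with n observations summing to S gives posterior Gamma(α+S, β+n).
So α = 25 − 19 = 6 and β = 25 − 6 = 19.

Gamma(shape=6, rate=19)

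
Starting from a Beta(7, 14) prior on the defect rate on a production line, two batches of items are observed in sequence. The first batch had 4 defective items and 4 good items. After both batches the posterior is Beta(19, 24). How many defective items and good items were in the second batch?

8 defective items and 6 good items

Because Beta–binomial updating is additive in the counts, the combined data contributed (α_post−α_prior, β_post−β_prior) successes and failures.
Total across both batches: 19−7=12 defective items, 24−14=10 good items.
Subtract the first batch: 12−4=8 defective items and 10−4=6 good items.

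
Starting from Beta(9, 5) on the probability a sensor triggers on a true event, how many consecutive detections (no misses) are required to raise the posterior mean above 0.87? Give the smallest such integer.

After k detections and 0 misses the posterior is Beta(9+k, 5), with mean (9+k)/(9+5+k).
Set (9+k)/(14+k) > 0.87 and solve: k > (0.87·14 − 9)/(1 − 0.87) = 24.462.
The smallest integer exceeding 24.462 is 25.

k = 25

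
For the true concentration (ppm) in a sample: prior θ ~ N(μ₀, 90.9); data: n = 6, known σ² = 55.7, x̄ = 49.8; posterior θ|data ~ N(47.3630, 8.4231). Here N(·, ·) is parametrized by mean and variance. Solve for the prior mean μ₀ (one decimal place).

The posterior mean is a precision-weighted average: μ_n = (τ₀μ₀ + τ_data·x̄)/(τ₀+τ_data), with τ₀=1/σ₀² and τ_data=n/σ².
Here τ₀ = 1/90.9 = 0.011001 and τ_data = 6/55.7 = 0.107720, so τ_n = 0.118721.
Rearranging for μ₀: μ₀ = (μ_n·τ_n − τ_data·x̄)/τ₀ = (47.3630·0.118721 − 0.107720·49.8) / 0.011001 = 0.258527/0.011001 ≈ 23.5.

μ₀ = 23.5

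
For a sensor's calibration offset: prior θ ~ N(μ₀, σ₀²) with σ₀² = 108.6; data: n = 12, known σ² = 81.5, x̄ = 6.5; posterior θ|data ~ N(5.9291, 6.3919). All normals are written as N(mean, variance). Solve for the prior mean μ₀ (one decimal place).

With known observation variance, the Normal–Normal posterior has precision τ_n = τ₀ + n/σ² and mean μ_n = (τ₀μ₀ + (n/σ²)x̄)/τ_n.
Here τ₀ = 1/108.6 = 0.009208 and τ_data = 12/81.5 = 0.147239, so τ_n = 0.156447.
Rearranging for μ₀: μ₀ = (μ_n·τ_n − τ_data·x̄)/τ₀ = (5.9291·0.156447 − 0.147239·6.5) / 0.009208 = -0.029464/0.009208 ≈ -3.2.

μ₀ = -3.2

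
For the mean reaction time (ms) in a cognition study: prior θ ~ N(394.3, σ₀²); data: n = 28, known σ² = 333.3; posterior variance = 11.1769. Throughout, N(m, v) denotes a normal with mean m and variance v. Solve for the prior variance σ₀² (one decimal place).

Posterior precision equals prior precision plus data precision: 1/σ_n² = 1/σ₀² + n/σ².
So 1/σ₀² = 1/11.1769 − 28/333.3 = 0.089470 − 0.084008 = 0.005462.
Hence σ₀² = 1/0.005462 ≈ 183.1.

σ₀² = 183.1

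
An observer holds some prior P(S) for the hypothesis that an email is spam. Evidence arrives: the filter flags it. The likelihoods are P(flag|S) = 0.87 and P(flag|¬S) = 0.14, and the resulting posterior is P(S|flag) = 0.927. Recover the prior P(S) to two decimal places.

Bayes' rule in odds form gives O(S|E) = O(S)·[P(E|S)/P(E|¬S)], hence O(S) = O(S|E)/LR.
Posterior odds = 0.927/(1−0.927) = 12.6986. LR = 0.87/0.14 = 6.2143.
Prior odds = 12.6986/6.2143 = 2.0434, so P(S) = 2.0434/(1+2.0434) ≈ 0.67.

P(S) = 0.67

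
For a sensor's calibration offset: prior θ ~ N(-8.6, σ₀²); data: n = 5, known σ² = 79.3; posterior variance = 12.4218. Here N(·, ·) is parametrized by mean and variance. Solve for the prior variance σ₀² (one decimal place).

σ₀² = 57.3

For the Normal–Normal model with known σ², precisions add: τ_n = τ₀ + n/σ².
So 1/σ₀² = 1/12.4218 − 5/79.3 = 0.080504 − 0.063052 = 0.017452.
Hence σ₀² = 1/0.017452 ≈ 57.3.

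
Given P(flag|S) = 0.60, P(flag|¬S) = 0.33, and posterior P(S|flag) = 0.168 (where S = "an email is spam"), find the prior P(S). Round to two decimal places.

P(S) = 0.10

Bayes' rule in odds form gives O(S|E) = O(S)·[P(E|S)/P(E|¬S)], hence O(S) = O(S|E)/LR.
Posterior odds = 0.168/(1−0.168) = 0.2019. LR = 0.60/0.33 = 1.8182.
Prior odds = 0.2019/1.8182 = 0.1110, so P(S) = 0.1110/(1+0.1110) ≈ 0.10.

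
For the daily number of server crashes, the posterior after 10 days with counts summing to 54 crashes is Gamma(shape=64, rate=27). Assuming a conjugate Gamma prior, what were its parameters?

A Gamma(α, β) prior (rate parametrization) on a Poisson rate with n observations summing to S gives posterior Gamma(α+S, β+n).
So α = 64 − 54 = 10 and β = 27 − 10 = 17.

Gamma(shape=10, rate=17)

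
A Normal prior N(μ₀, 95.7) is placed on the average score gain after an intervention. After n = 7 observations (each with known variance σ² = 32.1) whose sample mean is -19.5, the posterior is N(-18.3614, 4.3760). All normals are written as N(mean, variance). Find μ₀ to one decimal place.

The posterior mean is a precision-weighted average: μ_n = (τ₀μ₀ + τ_data·x̄)/(τ₀+τ_data), with τ₀=1/σ₀² and τ_data=n/σ².
Here τ₀ = 1/95.7 = 0.010449 and τ_data = 7/32.1 = 0.218069, so τ_n = 0.228518.
Rearranging for μ₀: μ₀ = (μ_n·τ_n − τ_data·x̄)/τ₀ = (-18.3614·0.228518 − 0.218069·-19.5) / 0.010449 = 0.056435/0.010449 ≈ 5.4.

μ₀ = 5.4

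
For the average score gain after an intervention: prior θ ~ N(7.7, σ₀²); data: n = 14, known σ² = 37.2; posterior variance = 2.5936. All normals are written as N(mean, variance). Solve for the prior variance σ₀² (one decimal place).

σ₀² = 108.5

Posterior precision equals prior precision plus data precision: 1/σ_n² = 1/σ₀² + n/σ².
So 1/σ₀² = 1/2.5936 − 14/37.2 = 0.385564 − 0.376344 = 0.009220.
Hence σ₀² = 1/0.009220 ≈ 108.5.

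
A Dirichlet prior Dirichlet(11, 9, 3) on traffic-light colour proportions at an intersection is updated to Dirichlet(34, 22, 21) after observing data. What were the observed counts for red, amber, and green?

counts (23, 13, 18)

For a Dirichlet(α) prior with multinomial counts c, the posterior is Dirichlet(α + c) componentwise.
Counts are posterior − prior componentwise: 34−11=23, 22−9=13, 21−3=18.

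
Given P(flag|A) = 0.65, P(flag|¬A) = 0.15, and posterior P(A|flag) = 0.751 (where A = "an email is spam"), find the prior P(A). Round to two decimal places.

P(A) = 0.41

Bayes' rule in odds form gives O(A|E) = O(A)·[P(E|A)/P(E|¬A)], hence O(A) = O(A|E)/LR.
Posterior odds = 0.751/(1−0.751) = 3.0161. LR = 0.65/0.15 = 4.3333.
Prior odds = 3.0161/4.3333 = 0.6960, so P(A) = 0.6960/(1+0.6960) ≈ 0.41.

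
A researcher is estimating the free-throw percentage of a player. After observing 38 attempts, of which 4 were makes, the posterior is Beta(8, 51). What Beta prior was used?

A Beta(α, β) prior with s successes and f failures in binomial data gives a Beta(α+s, β+f) posterior.
So α = 8 − 4 = 4 and β = 51 − 34 = 17.

Beta(4, 17)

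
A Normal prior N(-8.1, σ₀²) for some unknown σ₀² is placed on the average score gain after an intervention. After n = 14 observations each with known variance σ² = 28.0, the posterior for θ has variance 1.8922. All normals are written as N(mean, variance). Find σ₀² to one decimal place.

σ₀² = 35.1

For the Normal–Normal model with known σ², precisions add: τ_n = τ₀ + n/σ².
So 1/σ₀² = 1/1.8922 − 14/28.0 = 0.528485 − 0.500000 = 0.028485.
Hence σ₀² = 1/0.028485 ≈ 35.1.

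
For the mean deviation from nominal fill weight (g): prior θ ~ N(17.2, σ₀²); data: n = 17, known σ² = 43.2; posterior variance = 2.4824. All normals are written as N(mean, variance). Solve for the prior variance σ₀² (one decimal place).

σ₀² = 107.3

Posterior precision equals prior precision plus data precision: 1/σ_n² = 1/σ₀² + n/σ².
So 1/σ₀² = 1/2.4824 − 17/43.2 = 0.402836 − 0.393519 = 0.009317.
Hence σ₀² = 1/0.009317 ≈ 107.3.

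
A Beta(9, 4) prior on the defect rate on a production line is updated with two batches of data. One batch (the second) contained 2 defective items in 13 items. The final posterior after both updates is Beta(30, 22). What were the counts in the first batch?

19 defective items and 7 good items

Sequential conjugate updates are equivalent to a single update on the pooled data, so total successes = posterior α − prior α and total failures = posterior β − prior β.
Total across both batches: 30−9=21 defective items, 22−4=18 good items.
Subtract the second batch: 21−2=19 defective items and 18−11=7 good items.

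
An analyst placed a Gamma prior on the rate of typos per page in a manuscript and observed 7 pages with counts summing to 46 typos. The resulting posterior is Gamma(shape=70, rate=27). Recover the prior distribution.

A Gamma(α, β) prior (rate parametrization) on a Poisson rate with n observations summing to S gives posterior Gamma(α+S, β+n).
So α = 70 − 46 = 24 and β = 27 − 7 = 20.

Gamma(shape=24, rate=20)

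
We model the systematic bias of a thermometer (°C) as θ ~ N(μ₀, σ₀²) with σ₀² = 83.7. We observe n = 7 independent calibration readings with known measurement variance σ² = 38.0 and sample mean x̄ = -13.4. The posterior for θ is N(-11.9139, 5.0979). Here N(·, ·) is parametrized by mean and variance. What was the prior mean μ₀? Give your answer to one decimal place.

μ₀ = 11.0

The posterior mean is a precision-weighted average: μ_n = (τ₀μ₀ + τ_data·x̄)/(τ₀+τ_data), with τ₀=1/σ₀² and τ_data=n/σ².
Here τ₀ = 1/83.7 = 0.011947 and τ_data = 7/38.0 = 0.184211, so τ_n = 0.196158.
Rearranging for μ₀: μ₀ = (μ_n·τ_n − τ_data·x̄)/τ₀ = (-11.9139·0.196158 − 0.184211·-13.4) / 0.011947 = 0.131421/0.011947 ≈ 11.0.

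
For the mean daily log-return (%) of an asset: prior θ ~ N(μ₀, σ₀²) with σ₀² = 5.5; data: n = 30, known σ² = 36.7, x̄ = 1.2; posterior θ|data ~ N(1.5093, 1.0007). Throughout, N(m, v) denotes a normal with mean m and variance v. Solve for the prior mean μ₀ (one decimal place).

With known observation variance, the Normal–Normal posterior has precision τ_n = τ₀ + n/σ² and mean μ_n = (τ₀μ₀ + (n/σ²)x̄)/τ_n.
Here τ₀ = 1/5.5 = 0.181818 and τ_data = 30/36.7 = 0.817439, so τ_n = 0.999257.
Rearranging for μ₀: μ₀ = (μ_n·τ_n − τ_data·x̄)/τ₀ = (1.5093·0.999257 − 0.817439·1.2) / 0.181818 = 0.527252/0.181818 ≈ 2.9.

μ₀ = 2.9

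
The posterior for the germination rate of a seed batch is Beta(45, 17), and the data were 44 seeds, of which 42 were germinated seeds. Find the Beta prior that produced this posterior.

A Beta(a, b) prior with s successes and f failures in binomial data gives a Beta(a+s, b+f) posterior.
So a = 45 − 42 = 3 and b = 17 − 2 = 15.

Beta(3, 15)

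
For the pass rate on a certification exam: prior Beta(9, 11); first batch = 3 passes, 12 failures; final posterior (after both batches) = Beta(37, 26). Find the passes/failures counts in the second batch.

Because Beta–binomial updating is additive in the counts, the combined data contributed (α_post−α_prior, β_post−β_prior) successes and failures.
Total across both batches: 37−9=28 passes, 26−11=15 failures.
Subtract the first batch: 28−3=25 passes and 15−12=3 failures.

25 passes and 3 failures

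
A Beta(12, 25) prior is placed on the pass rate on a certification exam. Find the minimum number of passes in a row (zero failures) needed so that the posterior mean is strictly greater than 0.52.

k = 16

After k passes and 0 failures the posterior is Beta(12+k, 25), with mean (12+k)/(12+25+k).
Set (12+k)/(37+k) > 0.52 and solve: k > (0.52·37 − 12)/(1 − 0.52) = 15.083.
The smallest integer exceeding 15.083 is 16, and checking k=16: (28)/(53) = 0.5283 > 0.52.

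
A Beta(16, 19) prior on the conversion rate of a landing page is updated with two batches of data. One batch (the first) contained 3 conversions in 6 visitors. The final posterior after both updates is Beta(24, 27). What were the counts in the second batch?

Sequential conjugate updates are equivalent to a single update on the pooled data, so total successes = posterior α − prior α and total failures = posterior β − prior β.
Total across both batches: 24−16=8 conversions, 27−19=8 bounces.
Subtract the first batch: 8−3=5 conversions and 8−3=5 bounces.

5 conversions and 5 bounces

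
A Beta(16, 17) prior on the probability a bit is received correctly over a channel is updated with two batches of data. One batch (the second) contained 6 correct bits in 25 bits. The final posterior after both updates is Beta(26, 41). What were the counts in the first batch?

4 correct bits and 5 errors

Sequential conjugate updates are equivalent to a single update on the pooled data, so total successes = posterior α − prior α and total failures = posterior β − prior β.
Total across both batches: 26−16=10 correct bits, 41−17=24 errors.
Subtract the second batch: 10−6=4 correct bits and 24−19=5 errors.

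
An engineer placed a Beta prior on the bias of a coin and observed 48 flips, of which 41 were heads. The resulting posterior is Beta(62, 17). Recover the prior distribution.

Under Beta–binomial conjugacy the posterior parameters are (a+s, b+f).
So a = 62 − 41 = 21 and b = 17 − 7 = 10.

Beta(21, 10)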